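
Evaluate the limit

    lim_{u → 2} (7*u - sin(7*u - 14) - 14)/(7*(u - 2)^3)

49/6

Direct substitution gives 0/0.
Apply L'Hôpital: lim (7 - 7*cos(7*u - 14))/(21*(u - 2)^2), still 0/0.
Apply L'Hôpital: lim (49*sin(7*u - 14))/(42*u - 84), still 0/0.
After 3 applications of L'Hôpital's rule the quotient is (343*cos(7*u - 14))/(42); substituting u = 2 gives 49/6.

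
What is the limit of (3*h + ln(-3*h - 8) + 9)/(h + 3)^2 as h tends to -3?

-9/2

Direct substitution gives 0/0.
Apply L'Hôpital: lim (3 - 3/(-3*h - 8))/(2*h + 6), still 0/0.
After 2 applications of L'Hôpital's rule the quotient is (-9/(-3*h - 8)^2)/(2); substituting h = -3 gives -9/2.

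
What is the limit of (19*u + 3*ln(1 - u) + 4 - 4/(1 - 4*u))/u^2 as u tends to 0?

Substitution gives 0/0 (the numerator vanishes to order 2).
Expand each term to order u^2: the coefficient of u^2 in -4·1/(1 - 4u) is -64 and in 3·ln(1 - u) is -3/2.
Lower-order terms cancel with the polynomial part, so the numerator is (-131/2)·u^2 + o(u^2), and the limit is (-131/2)/(1) = -131/2.

-131/2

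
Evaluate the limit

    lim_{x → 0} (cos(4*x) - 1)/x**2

Direct substitution gives 0/0.
Apply L'Hôpital: lim (-4*sin(4*x))/(2*x), still 0/0.
After 2 applications of L'Hôpital's rule the quotient is (-16*cos(4*x))/(2); substituting x = 0 gives -8.

-8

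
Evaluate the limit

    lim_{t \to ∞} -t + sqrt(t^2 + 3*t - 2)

3/2

An ∞ − ∞ form. Rationalising with the conjugate, the difference becomes (3t - 2) / (√(t^2 + 3*t - 2) + t).
For large t the denominator behaves like 2·t, so the quotient tends to 3/2 = 3/2.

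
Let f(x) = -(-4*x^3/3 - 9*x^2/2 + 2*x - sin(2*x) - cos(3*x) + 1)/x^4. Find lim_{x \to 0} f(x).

Substitution gives 0/0 (the numerator vanishes to order 4).
Expand each term to order x^4: the coefficient of x^4 in −cos(3x) is -27/8 and in −sin(2x) is 0.
Lower-order terms cancel with the polynomial part, so the numerator is (-27/8)·x^4 + o(x^4), and the limit is (-27/8)/(-1) = 27/8.

27/8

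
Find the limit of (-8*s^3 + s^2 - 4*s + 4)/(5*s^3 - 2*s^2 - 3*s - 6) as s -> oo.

-8/5

Numerator and denominator both have degree 3.
Dividing every term by s^3, all lower-order terms vanish and the limit is the ratio of leading coefficients, -8/(5) = -8/5.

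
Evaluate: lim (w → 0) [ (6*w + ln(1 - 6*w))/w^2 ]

Direct substitution gives 0/0.
Apply L'Hôpital: lim (6 - 6/(1 - 6*w))/(2*w), still 0/0.
After 2 applications of L'Hôpital's rule the quotient is (-36/(1 - 6*w)^2)/(2); substituting w = 0 gives -18.

-18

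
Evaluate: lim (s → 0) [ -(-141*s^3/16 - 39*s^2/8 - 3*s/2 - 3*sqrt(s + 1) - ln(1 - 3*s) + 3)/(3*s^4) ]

Substitution gives 0/0; apply L'Hôpital's rule 4 times.
After differentiating numerator and denominator 4 times the quotient is (486/(3*s - 1)^4 + 45/(16*(s + 1)^(7/2)))/(-72); at s = 0 this is -869/128.

-869/128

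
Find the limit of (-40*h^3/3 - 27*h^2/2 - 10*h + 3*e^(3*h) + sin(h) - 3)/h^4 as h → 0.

81/8

Substitution gives 0/0 (the numerator vanishes to order 4).
Expand each term to order h^4: the coefficient of h^4 in sin(h) is 0 and in 3·e^(3h) is 81/8.
Lower-order terms cancel with the polynomial part, so the numerator is (81/8)·h^4 + o(h^4), and the limit is (81/8)/(1) = 81/8.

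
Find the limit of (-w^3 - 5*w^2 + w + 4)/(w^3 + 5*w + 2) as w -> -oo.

Numerator and denominator both have degree 3.
Dividing every term by w^3, all lower-order terms vanish and the limit is the ratio of leading coefficients, -1/(1) = -1.

-1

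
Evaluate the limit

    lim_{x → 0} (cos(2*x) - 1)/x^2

-2

Direct substitution gives 0/0.
Apply L'Hôpital: lim (-2*sin(2*x))/(2*x), still 0/0.
After 2 applications of L'Hôpital's rule the quotient is (-4*cos(2*x))/(2); substituting x = 0 gives -2.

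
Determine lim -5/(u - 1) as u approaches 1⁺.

As u → 1⁺, (u - 1) → 0⁺, so (u - 1)^1 → 0⁺ and -5/(u - 1)^1 → -∞.

-∞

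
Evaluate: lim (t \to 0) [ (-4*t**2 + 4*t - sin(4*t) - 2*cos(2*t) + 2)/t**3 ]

32/3

Substitution gives 0/0; apply L'Hôpital's rule 3 times.
After differentiating numerator and denominator 3 times the quotient is (-16*sin(2*t) + 64*cos(4*t))/(6); at t = 0 this is 32/3.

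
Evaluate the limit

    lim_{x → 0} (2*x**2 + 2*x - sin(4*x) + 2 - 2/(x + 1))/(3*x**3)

Substitution gives 0/0; apply L'Hôpital's rule 3 times.
After differentiating numerator and denominator 3 times the quotient is (64*cos(4*x) + 12/(x + 1)^4)/(18); at x = 0 this is 38/9.

38/9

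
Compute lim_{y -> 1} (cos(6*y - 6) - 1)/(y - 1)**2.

Direct substitution gives 0/0.
Apply L'Hôpital: lim (-6*sin(6*y - 6))/(2*y - 2), still 0/0.
After 2 applications of L'Hôpital's rule the quotient is (-36*cos(6*y - 6))/(2); substituting y = 1 gives -18.

-18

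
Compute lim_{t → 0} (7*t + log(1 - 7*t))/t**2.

-49/2

Direct substitution gives 0/0.
Apply L'Hôpital: lim (7 - 7/(1 - 7*t))/(2*t), still 0/0.
After 2 applications of L'Hôpital's rule the quotient is (-49/(1 - 7*t)^2)/(2); substituting t = 0 gives -49/2.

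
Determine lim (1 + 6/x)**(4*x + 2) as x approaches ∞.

Write it as [(1 + 6/x)^x]^(4) · (1 + 6/x)^(2). The bracketed term tends to e^(6) and the second factor to 1, so the limit is e^(24).

e^(24)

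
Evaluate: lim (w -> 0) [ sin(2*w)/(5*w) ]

Substitution gives 0/0.
Write it as (2/5)·sin(2w)/(2w); since sin(u)/u → 1, the limit is 2/5.

2/5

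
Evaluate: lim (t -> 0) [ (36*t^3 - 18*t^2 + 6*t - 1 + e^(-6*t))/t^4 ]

Direct substitution gives 0/0.
Apply L'Hôpital: lim (108*t^2 - 36*t + 6 - 6*e^(-6*t))/(4*t^3), still 0/0.
Apply L'Hôpital: lim (216*t - 36 + 36*e^(-6*t))/(12*t^2), still 0/0.
Apply L'Hôpital: lim (216 - 216*e^(-6*t))/(24*t), still 0/0.
After 4 applications of L'Hôpital's rule the quotient is (1296*e^(-6*t))/(24); substituting t = 0 gives 54.

54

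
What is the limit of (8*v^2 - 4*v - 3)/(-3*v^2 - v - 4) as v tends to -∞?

Numerator and denominator both have degree 2.
Dividing every term by v^2, all lower-order terms vanish and the limit is the ratio of leading coefficients, 8/(-3) = -8/3.

-8/3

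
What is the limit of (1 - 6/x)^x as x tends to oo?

The base → 1 and the exponent → ∞: a 1^∞ form.
Take logarithms: (x)·ln(1 - 6/x). Since ln(1+u) ~ u for small u, this behaves like (x)·(-6/x) → -6.
So the limit is e^(-6).

e^(-6)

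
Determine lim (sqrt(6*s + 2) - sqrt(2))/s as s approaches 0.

3*√(2)/2

Substitution gives 0/0. Multiply numerator and denominator by the conjugate √(2 + 6s) + √2.
The numerator becomes (2 + 6s) − 2 = 6s, so the expression simplifies to 6/(√(2 + 6s) + √2).
Letting s → 0 gives 6/(2√2) = 3*√(2)/2.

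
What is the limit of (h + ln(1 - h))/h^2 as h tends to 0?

Direct substitution gives 0/0.
Apply L'Hôpital: lim (1 - 1/(1 - h))/(2*h), still 0/0.
After 2 applications of L'Hôpital's rule the quotient is (-1/(1 - h)^2)/(2); substituting h = 0 gives -1/2.

-1/2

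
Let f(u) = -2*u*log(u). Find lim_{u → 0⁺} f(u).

0

This is a 0·(−∞) form. Rewrite as -2·ln(u) / u^(−1) and apply L'Hôpital:
the derivative quotient is -2·(1/u) / (−1·u^(−2)) = (2/1)·u^1 → 0.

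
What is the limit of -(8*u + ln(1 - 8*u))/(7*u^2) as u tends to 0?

32/7

Direct substitution gives 0/0.
Apply L'Hôpital: lim (8 - 8/(1 - 8*u))/(-14*u), still 0/0.
After 2 applications of L'Hôpital's rule the quotient is (-64/(1 - 8*u)^2)/(-14); substituting u = 0 gives 32/7.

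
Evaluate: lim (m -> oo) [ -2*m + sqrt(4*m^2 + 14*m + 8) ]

7/2

This has the form ∞ − ∞. Multiply and divide by the conjugate √(4*m^2 + 14*m + 8) + 2m.
That gives (14m + 8) / (√(4*m^2 + 14*m + 8) + 2m).
Divide numerator and denominator by m: the limit is 14/(2·2) = 7/2.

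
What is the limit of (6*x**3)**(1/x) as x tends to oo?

Base → ∞ and exponent → 0: an ∞^0 form.
Take logs: (1/x)·ln(6·x^3) = (ln 6 + 3·ln x)/x → 0.
So the limit is e^0 = 1.

1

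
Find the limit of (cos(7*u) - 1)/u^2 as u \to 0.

Direct substitution gives 0/0.
Apply L'Hôpital: lim (-7*sin(7*u))/(2*u), still 0/0.
After 2 applications of L'Hôpital's rule the quotient is (-49*cos(7*u))/(2); substituting u = 0 gives -49/2.

-49/2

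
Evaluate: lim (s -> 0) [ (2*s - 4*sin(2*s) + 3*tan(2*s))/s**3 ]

40/3

Substitution gives 0/0; apply L'Hôpital's rule 3 times.
After differentiating numerator and denominator 3 times the quotient is (32*cos(2*s) + 144*tan(2*s)^4 + 192*tan(2*s)^2 + 48)/(6); at s = 0 this is 40/3.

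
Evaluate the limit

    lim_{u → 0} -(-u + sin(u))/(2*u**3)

1/12

Direct substitution gives 0/0.
Apply L'Hôpital: lim (cos(u) - 1)/(-6*u^2), still 0/0.
Apply L'Hôpital: lim (-sin(u))/(-12*u), still 0/0.
After 3 applications of L'Hôpital's rule the quotient is (-cos(u))/(-12); substituting u = 0 gives 1/12.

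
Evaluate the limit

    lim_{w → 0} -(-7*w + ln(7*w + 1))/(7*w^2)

7/2

Direct substitution gives 0/0.
Apply L'Hôpital: lim (-7 + 7/(7*w + 1))/(-14*w), still 0/0.
After 2 applications of L'Hôpital's rule the quotient is (-49/(7*w + 1)^2)/(-14); substituting w = 0 gives 7/2.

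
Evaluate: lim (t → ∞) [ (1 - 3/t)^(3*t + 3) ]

e^(-9)

Write it as [(1 - 3/t)^t]^(3) · (1 - 3/t)^(3). The bracketed term tends to e^(-3) and the second factor to 1, so the limit is e^(-9).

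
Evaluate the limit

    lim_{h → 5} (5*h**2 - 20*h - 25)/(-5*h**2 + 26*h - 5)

Since h = 5 makes numerator and denominator zero, (h - 5) divides both.
Cancelling it gives (5*h + 5)/(1 - 5*h); now plug in h = 5 to get -5/4.

-5/4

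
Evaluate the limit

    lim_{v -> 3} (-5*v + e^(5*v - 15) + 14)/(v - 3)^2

Direct substitution gives 0/0.
Apply L'Hôpital: lim (5*e^(5*v - 15) - 5)/(2*v - 6), still 0/0.
After 2 applications of L'Hôpital's rule the quotient is (25*e^(5*v - 15))/(2); substituting v = 3 gives 25/2.

25/2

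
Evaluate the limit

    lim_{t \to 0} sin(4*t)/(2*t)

2

Substitution gives 0/0.
Write it as (4/2)·sin(4t)/(4t); since sin(u)/u → 1, the limit is 2.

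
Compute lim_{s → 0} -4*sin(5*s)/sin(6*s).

Substitution gives 0/0.
Divide numerator and denominator by s: sin(5s)/s → 5 and sin(6s)/s → 6, so the limit is -4·5/6 = -10/3.

-10/3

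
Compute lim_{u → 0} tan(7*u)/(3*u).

7/3

Substitution gives 0/0.
Since tan(θ)/θ → 1 as θ → 0, tan(7u)/(7u) → 1 and the limit is 7/3.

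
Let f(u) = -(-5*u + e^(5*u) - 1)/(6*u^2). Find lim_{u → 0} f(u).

Direct substitution gives 0/0.
Apply L'Hôpital: lim (5*e^(5*u) - 5)/(-12*u), still 0/0.
After 2 applications of L'Hôpital's rule the quotient is (25*e^(5*u))/(-12); substituting u = 0 gives -25/12.

-25/12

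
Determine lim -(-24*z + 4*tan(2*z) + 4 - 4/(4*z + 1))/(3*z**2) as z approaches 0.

64/3

Substitution gives 0/0 (the numerator vanishes to order 2).
Expand each term to order z^2: the coefficient of z^2 in 4·tan(2z) is 0 and in -4·1/(1 + 4z) is -64.
Lower-order terms cancel with the polynomial part, so the numerator is (-64)·z^2 + o(z^2), and the limit is (-64)/(-3) = 64/3.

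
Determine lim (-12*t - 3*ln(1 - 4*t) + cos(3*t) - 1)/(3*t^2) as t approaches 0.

Substitution gives 0/0; apply L'Hôpital's rule 2 times.
After differentiating numerator and denominator 2 times the quotient is (-9*cos(3*t) + 48/(4*t - 1)^2)/(6); at t = 0 this is 13/2.

13/2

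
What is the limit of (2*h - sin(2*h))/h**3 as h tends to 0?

Direct substitution gives 0/0.
Apply L'Hôpital: lim (2 - 2*cos(2*h))/(3*h^2), still 0/0.
Apply L'Hôpital: lim (4*sin(2*h))/(6*h), still 0/0.
After 3 applications of L'Hôpital's rule the quotient is (8*cos(2*h))/(6); substituting h = 0 gives 4/3.

4/3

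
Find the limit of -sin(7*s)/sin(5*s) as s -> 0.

Substitution gives 0/0.
Divide numerator and denominator by s: sin(7s)/s → 7 and sin(5s)/s → 5, so the limit is -1·7/5 = -7/5.

-7/5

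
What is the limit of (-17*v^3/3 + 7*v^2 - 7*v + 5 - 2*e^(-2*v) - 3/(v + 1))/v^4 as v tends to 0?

-13/3

Substitution gives 0/0; apply L'Hôpital's rule 4 times.
After differentiating numerator and denominator 4 times the quotient is (-32*e^(-2*v) - 72/(v + 1)^5)/(24); at v = 0 this is -13/3.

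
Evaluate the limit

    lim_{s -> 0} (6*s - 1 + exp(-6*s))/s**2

18

Direct substitution gives 0/0.
Apply L'Hôpital: lim (6 - 6*e^(-6*s))/(2*s), still 0/0.
After 2 applications of L'Hôpital's rule the quotient is (36*e^(-6*s))/(2); substituting s = 0 gives 18.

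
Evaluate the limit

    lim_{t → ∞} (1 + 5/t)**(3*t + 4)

e^(15)

The base → 1 and the exponent → ∞: a 1^∞ form.
Take logarithms: (3t + 4)·ln(1 + 5/t). Since ln(1+u) ~ u for small u, this behaves like (3t)·(5/t) → 15.
So the limit is e^(15).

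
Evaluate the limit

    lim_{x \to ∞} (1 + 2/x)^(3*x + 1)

Let L be the limit and take ln: ln L = lim (3x + 1)·ln(1 + 2/x) = lim (3x + 1)·(2/x + O(1/x²)) = 6.
Hence L = e^(6).

e^(6)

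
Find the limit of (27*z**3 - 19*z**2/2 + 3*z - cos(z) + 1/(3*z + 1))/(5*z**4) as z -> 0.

1943/120

Substitution gives 0/0 (the numerator vanishes to order 4).
Expand each term to order z^4: the coefficient of z^4 in −cos(z) is -1/24 and in 1/(1 + 3z) is 81.
Lower-order terms cancel with the polynomial part, so the numerator is (1943/24)·z^4 + o(z^4), and the limit is (1943/24)/(5) = 1943/120.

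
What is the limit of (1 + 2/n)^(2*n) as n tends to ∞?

The base → 1 and the exponent → ∞: a 1^∞ form.
Take logarithms: (2n)·ln(1 + 2/n). Since ln(1+u) ~ u for small u, this behaves like (2n)·(2/n) → 4.
So the limit is e^(4).

e^(4)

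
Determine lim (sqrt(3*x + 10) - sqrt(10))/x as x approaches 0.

3*√(10)/20

Substitution gives 0/0. Multiply numerator and denominator by the conjugate √(10 + 3x) + √10.
The numerator becomes (10 + 3x) − 10 = 3x, so the expression simplifies to 3/(√(10 + 3x) + √10).
Letting x → 0 gives 3/(2√10) = 3*√(10)/20.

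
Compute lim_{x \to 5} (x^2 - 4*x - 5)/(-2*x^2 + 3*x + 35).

Direct substitution gives 0/0, so factor. Both numerator and denominator have (x - 5) as a factor.
After cancelling, the expression reduces to (x + 1)/(-2*x - 7).
Substituting x = 5 gives -6/17.

-6/17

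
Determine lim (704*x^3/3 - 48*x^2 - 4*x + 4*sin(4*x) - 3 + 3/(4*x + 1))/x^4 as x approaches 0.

Substitution gives 0/0; apply L'Hôpital's rule 4 times.
After differentiating numerator and denominator 4 times the quotient is (1024*sin(4*x) + 18432/(4*x + 1)^5)/(24); at x = 0 this is 768.

768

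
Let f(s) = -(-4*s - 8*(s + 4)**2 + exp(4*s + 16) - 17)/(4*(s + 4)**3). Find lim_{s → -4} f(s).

-8/3

Direct substitution gives 0/0.
Apply L'Hôpital: lim (-16*s + 4*e^(4*s + 16) - 68)/(-12*(s + 4)^2), still 0/0.
Apply L'Hôpital: lim (16*e^(4*s + 16) - 16)/(-24*s - 96), still 0/0.
After 3 applications of L'Hôpital's rule the quotient is (64*e^(4*s + 16))/(-24); substituting s = -4 gives -8/3.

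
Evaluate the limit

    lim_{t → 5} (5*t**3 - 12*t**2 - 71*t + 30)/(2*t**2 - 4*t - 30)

At t = 5 both the top and bottom vanish — a removable singularity. Factoring out (t - 5) from each leaves (5*t^2 + 13*t - 6)/(2*t + 6), which at t = 5 equals 23/2.

23/2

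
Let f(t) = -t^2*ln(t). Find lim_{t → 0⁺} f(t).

This is a 0·(−∞) form. Rewrite as -1·ln(t) / t^(−2) and apply L'Hôpital:
the derivative quotient is -1·(1/t) / (−2·t^(−3)) = (1/2)·t^2 → 0.

0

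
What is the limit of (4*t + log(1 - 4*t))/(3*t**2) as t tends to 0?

Direct substitution gives 0/0.
Apply L'Hôpital: lim (4 - 4/(1 - 4*t))/(6*t), still 0/0.
After 2 applications of L'Hôpital's rule the quotient is (-16/(1 - 4*t)^2)/(6); substituting t = 0 gives -8/3.

-8/3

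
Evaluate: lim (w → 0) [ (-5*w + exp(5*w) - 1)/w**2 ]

Direct substitution gives 0/0.
Apply L'Hôpital: lim (5*e^(5*w) - 5)/(2*w), still 0/0.
After 2 applications of L'Hôpital's rule the quotient is (25*e^(5*w))/(2); substituting w = 0 gives 25/2.

25/2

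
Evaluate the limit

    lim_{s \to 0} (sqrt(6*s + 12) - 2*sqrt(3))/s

Substitution gives 0/0. Multiply numerator and denominator by the conjugate √(12 + 6s) + √12.
The numerator becomes (12 + 6s) − 12 = 6s, so the expression simplifies to 6/(√(12 + 6s) + √12).
Letting s → 0 gives 6/(2√12) = √(3)/2.

√(3)/2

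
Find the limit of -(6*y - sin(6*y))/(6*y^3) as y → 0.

-6

Direct substitution gives 0/0.
Apply L'Hôpital: lim (6 - 6*cos(6*y))/(-18*y^2), still 0/0.
Apply L'Hôpital: lim (36*sin(6*y))/(-36*y), still 0/0.
After 3 applications of L'Hôpital's rule the quotient is (216*cos(6*y))/(-36); substituting y = 0 gives -6.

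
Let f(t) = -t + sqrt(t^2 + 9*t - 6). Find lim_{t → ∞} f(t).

9/2

This has the form ∞ − ∞. Multiply and divide by the conjugate √(t^2 + 9*t - 6) + t.
That gives (9t - 6) / (√(t^2 + 9*t - 6) + t).
Divide numerator and denominator by t: the limit is 9/(2·1) = 9/2.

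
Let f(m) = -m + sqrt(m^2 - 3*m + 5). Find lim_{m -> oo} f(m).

-3/2

An ∞ − ∞ form. Rationalising with the conjugate, the difference becomes (-3m + 5) / (√(m^2 - 3*m + 5) + m).
For large m the denominator behaves like 2·m, so the quotient tends to -3/2 = -3/2.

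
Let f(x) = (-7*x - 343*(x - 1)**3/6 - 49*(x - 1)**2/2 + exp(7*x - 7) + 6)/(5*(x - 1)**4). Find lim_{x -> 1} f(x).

Direct substitution gives 0/0.
Apply L'Hôpital: lim (-49*x - 343*(x - 1)^2/2 + 7*e^(7*x - 7) + 42)/(20*(x - 1)^3), still 0/0.
Apply L'Hôpital: lim (-343*x + 49*e^(7*x - 7) + 294)/(60*(x - 1)^2), still 0/0.
Apply L'Hôpital: lim (343*e^(7*x - 7) - 343)/(120*x - 120), still 0/0.
After 4 applications of L'Hôpital's rule the quotient is (2401*e^(7*x - 7))/(120); substituting x = 1 gives 2401/120.

2401/120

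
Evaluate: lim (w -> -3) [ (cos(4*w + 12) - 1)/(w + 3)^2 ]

Direct substitution gives 0/0.
Apply L'Hôpital: lim (-4*sin(4*w + 12))/(2*w + 6), still 0/0.
After 2 applications of L'Hôpital's rule the quotient is (-16*cos(4*w + 12))/(2); substituting w = -3 gives -8.

-8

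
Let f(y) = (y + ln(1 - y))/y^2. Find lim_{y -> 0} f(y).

-1/2

Direct substitution gives 0/0.
Apply L'Hôpital: lim (1 - 1/(1 - y))/(2*y), still 0/0.
After 2 applications of L'Hôpital's rule the quotient is (-1/(1 - y)^2)/(2); substituting y = 0 gives -1/2.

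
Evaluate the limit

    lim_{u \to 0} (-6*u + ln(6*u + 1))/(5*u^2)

-18/5

Direct substitution gives 0/0.
Apply L'Hôpital: lim (-6 + 6/(6*u + 1))/(10*u), still 0/0.
After 2 applications of L'Hôpital's rule the quotient is (-36/(6*u + 1)^2)/(10); substituting u = 0 gives -18/5.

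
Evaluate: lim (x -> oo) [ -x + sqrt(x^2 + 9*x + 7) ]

9/2

This has the form ∞ − ∞. Multiply and divide by the conjugate √(x^2 + 9*x + 7) + x.
That gives (9x + 7) / (√(x^2 + 9*x + 7) + x).
Divide numerator and denominator by x: the limit is 9/(2·1) = 9/2.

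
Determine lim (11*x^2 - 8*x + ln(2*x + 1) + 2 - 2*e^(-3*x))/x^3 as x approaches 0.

Substitution gives 0/0 (the numerator vanishes to order 3).
Expand each term to order x^3: the coefficient of x^3 in ln(1 + 2x) is 8/3 and in -2·e^(-3x) is 9.
Lower-order terms cancel with the polynomial part, so the numerator is (35/3)·x^3 + o(x^3), and the limit is (35/3)/(1) = 35/3.

35/3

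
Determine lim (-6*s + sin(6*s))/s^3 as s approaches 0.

-36

Direct substitution gives 0/0.
Apply L'Hôpital: lim (6*cos(6*s) - 6)/(3*s^2), still 0/0.
Apply L'Hôpital: lim (-36*sin(6*s))/(6*s), still 0/0.
After 3 applications of L'Hôpital's rule the quotient is (-216*cos(6*s))/(6); substituting s = 0 gives -36.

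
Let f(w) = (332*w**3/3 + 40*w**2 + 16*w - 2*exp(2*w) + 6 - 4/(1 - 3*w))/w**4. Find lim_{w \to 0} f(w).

-976/3

Substitution gives 0/0; apply L'Hôpital's rule 4 times.
After differentiating numerator and denominator 4 times the quotient is (-32*e^(2*w) + 7776/(3*w - 1)^5)/(24); at w = 0 this is -976/3.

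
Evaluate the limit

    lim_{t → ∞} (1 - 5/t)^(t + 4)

The base → 1 and the exponent → ∞: a 1^∞ form.
Take logarithms: (t + 4)·ln(1 - 5/t). Since ln(1+u) ~ u for small u, this behaves like (t)·(-5/t) → -5.
So the limit is e^(-5).

e^(-5)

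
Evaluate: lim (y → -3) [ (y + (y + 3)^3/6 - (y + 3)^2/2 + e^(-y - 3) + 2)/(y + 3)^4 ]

1/24

Direct substitution gives 0/0.
Apply L'Hôpital: lim (-y + (y + 3)^2/2 - e^(-y - 3) - 2)/(4*(y + 3)^3), still 0/0.
Apply L'Hôpital: lim (y + e^(-y - 3) + 2)/(12*(y + 3)^2), still 0/0.
Apply L'Hôpital: lim (1 - e^(-y - 3))/(24*y + 72), still 0/0.
After 4 applications of L'Hôpital's rule the quotient is (e^(-y - 3))/(24); substituting y = -3 gives 1/24.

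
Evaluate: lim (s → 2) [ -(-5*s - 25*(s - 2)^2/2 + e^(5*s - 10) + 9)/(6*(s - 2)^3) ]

Direct substitution gives 0/0.
Apply L'Hôpital: lim (-25*s + 5*e^(5*s - 10) + 45)/(-18*(s - 2)^2), still 0/0.
Apply L'Hôpital: lim (25*e^(5*s - 10) - 25)/(72 - 36*s), still 0/0.
After 3 applications of L'Hôpital's rule the quotient is (125*e^(5*s - 10))/(-36); substituting s = 2 gives -125/36.

-125/36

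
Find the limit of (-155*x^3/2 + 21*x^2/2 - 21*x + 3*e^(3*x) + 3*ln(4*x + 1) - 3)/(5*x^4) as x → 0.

Substitution gives 0/0 (the numerator vanishes to order 4).
Expand each term to order x^4: the coefficient of x^4 in 3·e^(3x) is 81/8 and in 3·ln(1 + 4x) is -192.
Lower-order terms cancel with the polynomial part, so the numerator is (-1455/8)·x^4 + o(x^4), and the limit is (-1455/8)/(5) = -291/8.

-291/8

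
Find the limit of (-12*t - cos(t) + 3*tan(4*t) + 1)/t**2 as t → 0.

1/2

Substitution gives 0/0; apply L'Hôpital's rule 2 times.
After differentiating numerator and denominator 2 times the quotient is (cos(t) + 96*tan(4*t)/cos(4*t)^2)/(2); at t = 0 this is 1/2.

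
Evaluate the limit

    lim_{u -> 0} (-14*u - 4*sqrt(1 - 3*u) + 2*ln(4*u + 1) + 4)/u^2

-23/2

Substitution gives 0/0; apply L'Hôpital's rule 2 times.
After differentiating numerator and denominator 2 times the quotient is (-32/(4*u + 1)^2 + 9/(1 - 3*u)^(3/2))/(2); at u = 0 this is -23/2.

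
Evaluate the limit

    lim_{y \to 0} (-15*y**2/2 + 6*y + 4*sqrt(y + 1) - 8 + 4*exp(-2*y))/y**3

-61/12

Substitution gives 0/0; apply L'Hôpital's rule 3 times.
After differentiating numerator and denominator 3 times the quotient is (-32*e^(-2*y) + 3/(2*(y + 1)^(5/2)))/(6); at y = 0 this is -61/12.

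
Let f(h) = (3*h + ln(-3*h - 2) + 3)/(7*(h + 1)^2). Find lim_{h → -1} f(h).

Direct substitution gives 0/0.
Apply L'Hôpital: lim (3 - 3/(-3*h - 2))/(14*h + 14), still 0/0.
After 2 applications of L'Hôpital's rule the quotient is (-9/(-3*h - 2)^2)/(14); substituting h = -1 gives -9/14.

-9/14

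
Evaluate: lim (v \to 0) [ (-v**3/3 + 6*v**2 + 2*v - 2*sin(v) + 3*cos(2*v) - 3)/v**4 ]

2

Substitution gives 0/0; apply L'Hôpital's rule 4 times.
After differentiating numerator and denominator 4 times the quotient is (-2*sin(v) + 48*cos(2*v))/(24); at v = 0 this is 2.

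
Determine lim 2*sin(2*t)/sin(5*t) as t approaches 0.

4/5

Substitution gives 0/0.
Divide numerator and denominator by t: sin(2t)/t → 2 and sin(5t)/t → 5, so the limit is 2·2/5 = 4/5.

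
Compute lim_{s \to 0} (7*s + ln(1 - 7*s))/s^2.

-49/2

Direct substitution gives 0/0.
Apply L'Hôpital: lim (7 - 7/(1 - 7*s))/(2*s), still 0/0.
After 2 applications of L'Hôpital's rule the quotient is (-49/(1 - 7*s)^2)/(2); substituting s = 0 gives -49/2.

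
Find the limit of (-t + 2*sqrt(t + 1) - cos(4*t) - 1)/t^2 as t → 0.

31/4

Substitution gives 0/0 (the numerator vanishes to order 2).
Expand each term to order t^2: the coefficient of t^2 in −cos(4t) is 8 and in 2·√(1 + t) is -1/4.
Lower-order terms cancel with the polynomial part, so the numerator is (31/4)·t^2 + o(t^2), and the limit is (31/4)/(1) = 31/4.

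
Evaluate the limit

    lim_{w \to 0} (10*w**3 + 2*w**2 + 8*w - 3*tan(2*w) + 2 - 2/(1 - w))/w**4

Substitution gives 0/0 (the numerator vanishes to order 4).
Expand each term to order w^4: the coefficient of w^4 in -3·tan(2w) is 0 and in -2·1/(1 - w) is -2.
Lower-order terms cancel with the polynomial part, so the numerator is (-2)·w^4 + o(w^4), and the limit is (-2)/(1) = -2.

-2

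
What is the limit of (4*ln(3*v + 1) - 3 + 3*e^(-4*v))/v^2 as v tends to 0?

Substitution gives 0/0; apply L'Hôpital's rule 2 times.
After differentiating numerator and denominator 2 times the quotient is (48*e^(-4*v) - 36/(3*v + 1)^2)/(2); at v = 0 this is 6.

6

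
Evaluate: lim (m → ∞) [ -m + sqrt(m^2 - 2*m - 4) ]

-1

An ∞ − ∞ form. Rationalising with the conjugate, the difference becomes (-2m - 4) / (√(m^2 - 2*m - 4) + m).
For large m the denominator behaves like 2·m, so the quotient tends to -2/2 = -1.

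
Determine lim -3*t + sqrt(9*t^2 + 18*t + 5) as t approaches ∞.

3

An ∞ − ∞ form. Rationalising with the conjugate, the difference becomes (18t + 5) / (√(9*t^2 + 18*t + 5) + 3t).
For large t the denominator behaves like 2·3t, so the quotient tends to 18/6 = 3.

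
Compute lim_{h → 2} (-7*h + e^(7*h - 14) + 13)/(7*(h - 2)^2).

Direct substitution gives 0/0.
Apply L'Hôpital: lim (7*e^(7*h - 14) - 7)/(14*h - 28), still 0/0.
After 2 applications of L'Hôpital's rule the quotient is (49*e^(7*h - 14))/(14); substituting h = 2 gives 7/2.

7/2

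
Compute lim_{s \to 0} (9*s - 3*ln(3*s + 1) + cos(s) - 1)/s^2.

13

Substitution gives 0/0 (the numerator vanishes to order 2).
Expand each term to order s^2: the coefficient of s^2 in -3·ln(1 + 3s) is 27/2 and in cos(s) is -1/2.
Lower-order terms cancel with the polynomial part, so the numerator is (13)·s^2 + o(s^2), and the limit is (13)/(1) = 13.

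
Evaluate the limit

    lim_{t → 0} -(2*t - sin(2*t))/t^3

Direct substitution gives 0/0.
Apply L'Hôpital: lim (2 - 2*cos(2*t))/(-3*t^2), still 0/0.
Apply L'Hôpital: lim (4*sin(2*t))/(-6*t), still 0/0.
After 3 applications of L'Hôpital's rule the quotient is (8*cos(2*t))/(-6); substituting t = 0 gives -4/3.

-4/3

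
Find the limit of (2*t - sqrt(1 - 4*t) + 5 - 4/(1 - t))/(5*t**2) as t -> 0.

-2/5

Substitution gives 0/0; apply L'Hôpital's rule 2 times.
After differentiating numerator and denominator 2 times the quotient is (8/(t - 1)^3 + 4/(1 - 4*t)^(3/2))/(10); at t = 0 this is -2/5.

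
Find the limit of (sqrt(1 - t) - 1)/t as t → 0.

A 0/0 form; rationalise with √(1 - t) + √1. This collapses the numerator to -t, leaving -1/(√(1 - t) + √1) → -1/(2√1) = -1/2.

-1/2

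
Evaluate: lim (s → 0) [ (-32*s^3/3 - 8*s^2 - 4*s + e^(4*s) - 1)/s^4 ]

Direct substitution gives 0/0.
Apply L'Hôpital: lim (-32*s^2 - 16*s + 4*e^(4*s) - 4)/(4*s^3), still 0/0.
Apply L'Hôpital: lim (-64*s + 16*e^(4*s) - 16)/(12*s^2), still 0/0.
Apply L'Hôpital: lim (64*e^(4*s) - 64)/(24*s), still 0/0.
After 4 applications of L'Hôpital's rule the quotient is (256*e^(4*s))/(24); substituting s = 0 gives 32/3.

32/3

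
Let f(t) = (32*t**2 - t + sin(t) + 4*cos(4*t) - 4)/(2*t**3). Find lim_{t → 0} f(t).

Substitution gives 0/0; apply L'Hôpital's rule 3 times.
After differentiating numerator and denominator 3 times the quotient is (256*sin(4*t) - cos(t))/(12); at t = 0 this is -1/12.

-1/12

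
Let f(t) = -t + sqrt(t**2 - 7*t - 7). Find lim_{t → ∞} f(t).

-7/2

This has the form ∞ − ∞. Multiply and divide by the conjugate √(t^2 - 7*t - 7) + t.
That gives (-7t - 7) / (√(t^2 - 7*t - 7) + t).
Divide numerator and denominator by t: the limit is -7/(2·1) = -7/2.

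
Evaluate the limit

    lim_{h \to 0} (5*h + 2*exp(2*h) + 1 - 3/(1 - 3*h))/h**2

Substitution gives 0/0 (the numerator vanishes to order 2).
Expand each term to order h^2: the coefficient of h^2 in -3·1/(1 - 3h) is -27 and in 2·e^(2h) is 4.
Lower-order terms cancel with the polynomial part, so the numerator is (-23)·h^2 + o(h^2), and the limit is (-23)/(1) = -23.

-23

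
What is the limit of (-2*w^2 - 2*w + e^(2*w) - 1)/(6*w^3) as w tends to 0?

Direct substitution gives 0/0.
Apply L'Hôpital: lim (-4*w + 2*e^(2*w) - 2)/(18*w^2), still 0/0.
Apply L'Hôpital: lim (4*e^(2*w) - 4)/(36*w), still 0/0.
After 3 applications of L'Hôpital's rule the quotient is (8*e^(2*w))/(36); substituting w = 0 gives 2/9.

2/9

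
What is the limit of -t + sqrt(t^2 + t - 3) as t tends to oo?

This has the form ∞ − ∞. Multiply and divide by the conjugate √(t^2 + t - 3) + t.
That gives (t - 3) / (√(t^2 + t - 3) + t).
Divide numerator and denominator by t: the limit is 1/(2·1) = 1/2.

1/2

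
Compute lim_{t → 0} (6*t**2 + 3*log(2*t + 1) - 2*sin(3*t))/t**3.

17

Substitution gives 0/0 (the numerator vanishes to order 3).
Expand each term to order t^3: the coefficient of t^3 in 3·ln(1 + 2t) is 8 and in -2·sin(3t) is 9.
Lower-order terms cancel with the polynomial part, so the numerator is (17)·t^3 + o(t^3), and the limit is (17)/(1) = 17.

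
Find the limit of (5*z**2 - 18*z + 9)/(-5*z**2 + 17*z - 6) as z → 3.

-12/13

Since z = 3 makes numerator and denominator zero, (z - 3) divides both.
Cancelling it gives (5*z - 3)/(2 - 5*z); now plug in z = 3 to get -12/13.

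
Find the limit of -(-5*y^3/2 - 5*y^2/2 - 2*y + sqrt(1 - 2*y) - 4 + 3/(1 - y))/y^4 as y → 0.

Substitution gives 0/0; apply L'Hôpital's rule 4 times.
After differentiating numerator and denominator 4 times the quotient is (-72/(y - 1)^5 - 15/(1 - 2*y)^(7/2))/(-24); at y = 0 this is -19/8.

-19/8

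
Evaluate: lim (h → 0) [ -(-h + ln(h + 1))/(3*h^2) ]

Direct substitution gives 0/0.
Apply L'Hôpital: lim (-1 + 1/(h + 1))/(-6*h), still 0/0.
After 2 applications of L'Hôpital's rule the quotient is (-1/(h + 1)^2)/(-6); substituting h = 0 gives 1/6.

1/6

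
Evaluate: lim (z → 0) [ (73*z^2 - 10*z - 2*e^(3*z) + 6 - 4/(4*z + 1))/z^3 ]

247

Substitution gives 0/0 (the numerator vanishes to order 3).
Expand each term to order z^3: the coefficient of z^3 in -2·e^(3z) is -9 and in -4·1/(1 + 4z) is 256.
Lower-order terms cancel with the polynomial part, so the numerator is (247)·z^3 + o(z^3), and the limit is (247)/(1) = 247.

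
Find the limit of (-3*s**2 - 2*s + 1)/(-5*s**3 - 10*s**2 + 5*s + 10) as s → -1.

Direct substitution gives 0/0, so factor. Both numerator and denominator have (s + 1) as a factor.
After cancelling, the expression reduces to (1 - 3*s)/(-5*s^2 - 5*s + 10).
Substituting s = -1 gives 2/5.

2/5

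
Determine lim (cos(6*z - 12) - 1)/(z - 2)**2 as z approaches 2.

-18

Direct substitution gives 0/0.
Apply L'Hôpital: lim (-6*sin(6*z - 12))/(2*z - 4), still 0/0.
After 2 applications of L'Hôpital's rule the quotient is (-36*cos(6*z - 12))/(2); substituting z = 2 gives -18.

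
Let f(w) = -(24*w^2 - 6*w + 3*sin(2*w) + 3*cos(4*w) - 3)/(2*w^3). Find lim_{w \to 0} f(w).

Substitution gives 0/0 (the numerator vanishes to order 3).
Expand each term to order w^3: the coefficient of w^3 in 3·cos(4w) is 0 and in 3·sin(2w) is -4.
Lower-order terms cancel with the polynomial part, so the numerator is (-4)·w^3 + o(w^3), and the limit is (-4)/(-2) = 2.

2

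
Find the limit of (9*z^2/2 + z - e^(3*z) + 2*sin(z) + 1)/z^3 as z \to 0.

Substitution gives 0/0; apply L'Hôpital's rule 3 times.
After differentiating numerator and denominator 3 times the quotient is (-27*e^(3*z) - 2*cos(z))/(6); at z = 0 this is -29/6.

-29/6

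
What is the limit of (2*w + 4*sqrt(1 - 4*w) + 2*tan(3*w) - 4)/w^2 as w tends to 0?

-8

Substitution gives 0/0; apply L'Hôpital's rule 2 times.
After differentiating numerator and denominator 2 times the quotient is (36*tan(3*w)/cos(3*w)^2 - 16/(1 - 4*w)^(3/2))/(2); at w = 0 this is -8.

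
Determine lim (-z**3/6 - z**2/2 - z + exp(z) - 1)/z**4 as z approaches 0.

Direct substitution gives 0/0.
Apply L'Hôpital: lim (-z^2/2 - z + e^(z) - 1)/(4*z^3), still 0/0.
Apply L'Hôpital: lim (-z + e^(z) - 1)/(12*z^2), still 0/0.
Apply L'Hôpital: lim (e^(z) - 1)/(24*z), still 0/0.
After 4 applications of L'Hôpital's rule the quotient is (e^(z))/(24); substituting z = 0 gives 1/24.

1/24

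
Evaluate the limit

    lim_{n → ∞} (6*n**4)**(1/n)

1

Base → ∞ and exponent → 0: an ∞^0 form.
Take logs: (1/n)·ln(6·n^4) = (ln 6 + 4·ln n)/n → 0.
So the limit is e^0 = 1.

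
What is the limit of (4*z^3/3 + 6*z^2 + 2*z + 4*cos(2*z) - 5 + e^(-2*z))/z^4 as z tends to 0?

10/3

Substitution gives 0/0 (the numerator vanishes to order 4).
Expand each term to order z^4: the coefficient of z^4 in 4·cos(2z) is 8/3 and in e^(-2z) is 2/3.
Lower-order terms cancel with the polynomial part, so the numerator is (10/3)·z^4 + o(z^4), and the limit is (10/3)/(1) = 10/3.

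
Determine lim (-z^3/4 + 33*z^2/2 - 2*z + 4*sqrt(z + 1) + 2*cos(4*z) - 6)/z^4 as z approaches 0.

2033/96

Substitution gives 0/0; apply L'Hôpital's rule 4 times.
After differentiating numerator and denominator 4 times the quotient is (512*cos(4*z) - 15/(4*(z + 1)^(7/2)))/(24); at z = 0 this is 2033/96.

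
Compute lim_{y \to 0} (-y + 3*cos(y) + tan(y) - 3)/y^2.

Substitution gives 0/0; apply L'Hôpital's rule 2 times.
After differentiating numerator and denominator 2 times the quotient is (-3*cos(y) + 2*tan(y)/cos(y)^2)/(2); at y = 0 this is -3/2.

-3/2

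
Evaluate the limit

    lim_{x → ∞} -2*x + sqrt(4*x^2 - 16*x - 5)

This has the form ∞ − ∞. Multiply and divide by the conjugate √(4*x^2 - 16*x - 5) + 2x.
That gives (-16x - 5) / (√(4*x^2 - 16*x - 5) + 2x).
Divide numerator and denominator by x: the limit is -16/(2·2) = -4.

-4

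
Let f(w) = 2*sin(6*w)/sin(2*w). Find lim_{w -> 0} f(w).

6

Substitution gives 0/0.
Divide numerator and denominator by w: sin(6w)/w → 6 and sin(2w)/w → 2, so the limit is 2·6/2 = 6.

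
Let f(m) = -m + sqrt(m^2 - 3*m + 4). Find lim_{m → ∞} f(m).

-3/2

This has the form ∞ − ∞. Multiply and divide by the conjugate √(m^2 - 3*m + 4) + m.
That gives (-3m + 4) / (√(m^2 - 3*m + 4) + m).
Divide numerator and denominator by m: the limit is -3/(2·1) = -3/2.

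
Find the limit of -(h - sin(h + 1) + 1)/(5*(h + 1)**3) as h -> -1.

Direct substitution gives 0/0.
Apply L'Hôpital: lim (1 - cos(h + 1))/(-15*(h + 1)^2), still 0/0.
Apply L'Hôpital: lim (sin(h + 1))/(-30*h - 30), still 0/0.
After 3 applications of L'Hôpital's rule the quotient is (cos(h + 1))/(-30); substituting h = -1 gives -1/30.

-1/30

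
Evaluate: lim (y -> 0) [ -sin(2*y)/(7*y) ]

-2/7

Substitution gives 0/0.
Write it as (2/(-7))·sin(2y)/(2y); since sin(u)/u → 1, the limit is -2/7.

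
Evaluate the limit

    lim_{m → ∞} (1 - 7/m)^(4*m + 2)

e^(-28)

Write it as [(1 - 7/m)^m]^(4) · (1 - 7/m)^(2). The bracketed term tends to e^(-7) and the second factor to 1, so the limit is e^(-28).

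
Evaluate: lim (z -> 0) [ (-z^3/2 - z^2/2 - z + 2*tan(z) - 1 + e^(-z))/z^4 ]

1/24

Substitution gives 0/0 (the numerator vanishes to order 4).
Expand each term to order z^4: the coefficient of z^4 in 2·tan(z) is 0 and in e^(-z) is 1/24.
Lower-order terms cancel with the polynomial part, so the numerator is (1/24)·z^4 + o(z^4), and the limit is (1/24)/(1) = 1/24.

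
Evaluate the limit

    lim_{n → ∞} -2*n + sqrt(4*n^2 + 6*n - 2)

This has the form ∞ − ∞. Multiply and divide by the conjugate √(4*n^2 + 6*n - 2) + 2n.
That gives (6n - 2) / (√(4*n^2 + 6*n - 2) + 2n).
Divide numerator and denominator by n: the limit is 6/(2·2) = 3/2.

3/2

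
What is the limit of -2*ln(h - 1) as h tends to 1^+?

∞

As h → 1⁺, h - 1 → 0⁺ and ln(h - 1) → −∞.
Multiplying by -2 gives ∞.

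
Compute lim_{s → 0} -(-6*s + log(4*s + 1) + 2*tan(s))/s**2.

8

Substitution gives 0/0 (the numerator vanishes to order 2).
Expand each term to order s^2: the coefficient of s^2 in 2·tan(s) is 0 and in ln(1 + 4s) is -8.
Lower-order terms cancel with the polynomial part, so the numerator is (-8)·s^2 + o(s^2), and the limit is (-8)/(-1) = 8.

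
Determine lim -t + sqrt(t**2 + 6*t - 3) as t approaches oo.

This has the form ∞ − ∞. Multiply and divide by the conjugate √(t^2 + 6*t - 3) + t.
That gives (6t - 3) / (√(t^2 + 6*t - 3) + t).
Divide numerator and denominator by t: the limit is 6/(2·1) = 3.

3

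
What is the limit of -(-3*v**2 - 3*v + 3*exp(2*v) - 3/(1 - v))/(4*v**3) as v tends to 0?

-1/4

Substitution gives 0/0 (the numerator vanishes to order 3).
Expand each term to order v^3: the coefficient of v^3 in -3·1/(1 - v) is -3 and in 3·e^(2v) is 4.
Lower-order terms cancel with the polynomial part, so the numerator is (1)·v^3 + o(v^3), and the limit is (1)/(-4) = -1/4.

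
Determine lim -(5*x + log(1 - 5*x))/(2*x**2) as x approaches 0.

25/4

Direct substitution gives 0/0.
Apply L'Hôpital: lim (5 - 5/(1 - 5*x))/(-4*x), still 0/0.
After 2 applications of L'Hôpital's rule the quotient is (-25/(1 - 5*x)^2)/(-4); substituting x = 0 gives 25/4.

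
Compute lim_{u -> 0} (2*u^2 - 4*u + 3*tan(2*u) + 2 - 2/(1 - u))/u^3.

6

Substitution gives 0/0 (the numerator vanishes to order 3).
Expand each term to order u^3: the coefficient of u^3 in -2·1/(1 - u) is -2 and in 3·tan(2u) is 8.
Lower-order terms cancel with the polynomial part, so the numerator is (6)·u^3 + o(u^3), and the limit is (6)/(1) = 6.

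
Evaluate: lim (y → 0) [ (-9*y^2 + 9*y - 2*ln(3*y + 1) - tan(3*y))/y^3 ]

Substitution gives 0/0 (the numerator vanishes to order 3).
Expand each term to order y^3: the coefficient of y^3 in -2·ln(1 + 3y) is -18 and in −tan(3y) is -9.
Lower-order terms cancel with the polynomial part, so the numerator is (-27)·y^3 + o(y^3), and the limit is (-27)/(1) = -27.

-27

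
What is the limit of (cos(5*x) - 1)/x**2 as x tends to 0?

Direct substitution gives 0/0.
Apply L'Hôpital: lim (-5*sin(5*x))/(2*x), still 0/0.
After 2 applications of L'Hôpital's rule the quotient is (-25*cos(5*x))/(2); substituting x = 0 gives -25/2.

-25/2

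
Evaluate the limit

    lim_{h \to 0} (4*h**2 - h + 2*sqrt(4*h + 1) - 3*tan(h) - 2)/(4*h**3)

Substitution gives 0/0 (the numerator vanishes to order 3).
Expand each term to order h^3: the coefficient of h^3 in 2·√(1 + 4h) is 8 and in -3·tan(h) is -1.
Lower-order terms cancel with the polynomial part, so the numerator is (7)·h^3 + o(h^3), and the limit is (7)/(4) = 7/4.

7/4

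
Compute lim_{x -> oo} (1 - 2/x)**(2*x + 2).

e^(-4)

The base → 1 and the exponent → ∞: a 1^∞ form.
Take logarithms: (2x + 2)·ln(1 - 2/x). Since ln(1+u) ~ u for small u, this behaves like (2x)·(-2/x) → -4.
So the limit is e^(-4).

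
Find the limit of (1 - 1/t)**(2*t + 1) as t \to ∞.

e^(-2)

The base → 1 and the exponent → ∞: a 1^∞ form.
Take logarithms: (2t + 1)·ln(1 - 1/t). Since ln(1+u) ~ u for small u, this behaves like (2t)·(-1/t) → -2.
So the limit is e^(-2).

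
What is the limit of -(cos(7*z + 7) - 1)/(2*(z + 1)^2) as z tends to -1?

Direct substitution gives 0/0.
Apply L'Hôpital: lim (-7*sin(7*z + 7))/(-4*z - 4), still 0/0.
After 2 applications of L'Hôpital's rule the quotient is (-49*cos(7*z + 7))/(-4); substituting z = -1 gives 49/4.

49/4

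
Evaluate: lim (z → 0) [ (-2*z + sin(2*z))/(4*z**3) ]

-1/3

Direct substitution gives 0/0.
Apply L'Hôpital: lim (2*cos(2*z) - 2)/(12*z^2), still 0/0.
Apply L'Hôpital: lim (-4*sin(2*z))/(24*z), still 0/0.
After 3 applications of L'Hôpital's rule the quotient is (-8*cos(2*z))/(24); substituting z = 0 gives -1/3.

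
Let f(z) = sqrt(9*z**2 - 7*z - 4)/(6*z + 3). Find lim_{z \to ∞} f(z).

1/2

For large |z|, √(9*z^2 - 7*z - 4) ≈ √9·|z| and the denominator ≈ 6z.
Since z → +∞, |z| = z, giving √9/(6) = 1/2.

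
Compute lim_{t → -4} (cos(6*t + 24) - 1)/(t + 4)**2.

-18

Direct substitution gives 0/0.
Apply L'Hôpital: lim (-6*sin(6*t + 24))/(2*t + 8), still 0/0.
After 2 applications of L'Hôpital's rule the quotient is (-36*cos(6*t + 24))/(2); substituting t = -4 gives -18.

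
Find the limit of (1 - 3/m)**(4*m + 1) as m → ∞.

e^(-12)

The base → 1 and the exponent → ∞: a 1^∞ form.
Take logarithms: (4m + 1)·ln(1 - 3/m). Since ln(1+u) ~ u for small u, this behaves like (4m)·(-3/m) → -12.
So the limit is e^(-12).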